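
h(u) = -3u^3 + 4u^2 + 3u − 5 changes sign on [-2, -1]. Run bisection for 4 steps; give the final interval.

h(-1.5) = 9.625 > 0, so the root lies in [-1.5, -1]
h(-1.25) = 3.359375 > 0, so the root lies in [-1.25, -1]
h(-1.125) = 0.958984 > 0, so the root lies in [-1.125, -1]
h(-1.0625) = -0.0735 < 0, so the root lies in [-1.125, -1.0625]

[-1.125, -1.0625]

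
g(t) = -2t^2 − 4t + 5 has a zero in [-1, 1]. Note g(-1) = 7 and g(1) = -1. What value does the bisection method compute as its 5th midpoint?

t = 0 gives g = 5, positive; keep [0, 1]
t = 0.5 gives g = 2.5, positive; keep [0.5, 1]
t = 0.75 gives g = 0.875, positive; keep [0.75, 1]
t = 0.875 gives g = -0.0312, negative; keep [0.75, 0.875]
t = 0.8125 gives g = 0.4297, positive; keep [0.8125, 0.875]

0.8125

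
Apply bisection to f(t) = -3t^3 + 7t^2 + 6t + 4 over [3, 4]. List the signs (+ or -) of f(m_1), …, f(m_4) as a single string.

---+

f(3.5) = -17.875 < 0, so the root lies in [3, 3.5]
f(3.25) = -5.546875 < 0, so the root lies in [3, 3.25]
f(3.125) = -0.443359 < 0, so the root lies in [3, 3.125]
f(3.0625) = 1.8586 > 0, so the root lies in [3.0625, 3.125]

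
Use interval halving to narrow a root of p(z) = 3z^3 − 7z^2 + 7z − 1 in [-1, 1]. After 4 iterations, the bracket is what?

midpoint 0: p = -1 < 0 → [0, 1]
midpoint 0.5: p = 1.125 > 0 → [0, 0.5]
midpoint 0.25: p = 0.359375 > 0 → [0, 0.25]
midpoint 0.125: p = -0.2285 < 0 → [0.125, 0.25]

[0.125, 0.25]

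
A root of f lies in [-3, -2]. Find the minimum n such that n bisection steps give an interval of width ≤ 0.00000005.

Width after n steps is 1/2^n. Need 2^n ≥ 1/0.00000005 = 20000000.
2^24 = 16777216 < 20000000 ≤ 2^25 = 33554432, so n = 25.

25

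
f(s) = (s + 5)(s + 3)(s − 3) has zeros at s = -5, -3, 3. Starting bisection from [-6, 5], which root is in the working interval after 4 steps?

3

f(-0.5) = -39.375 < 0, so the root lies in [-0.5, 5]
f(2.25) = -28.546875 < 0, so the root lies in [2.25, 5]
f(3.625) = 35.712891 > 0, so the root lies in [2.25, 3.625]
f(2.9375) = -2.9456 < 0, so the root lies in [2.9375, 3.625]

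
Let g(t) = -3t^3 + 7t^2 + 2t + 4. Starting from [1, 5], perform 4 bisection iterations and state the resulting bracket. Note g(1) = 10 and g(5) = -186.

t = 3 gives g = -8, negative; keep [1, 3]
t = 2 gives g = 12, positive; keep [2, 3]
t = 2.5 gives g = 5.875, positive; keep [2.5, 3]
t = 2.75 gives g = 0.0469, positive; keep [2.75, 3]

[2.75, 3]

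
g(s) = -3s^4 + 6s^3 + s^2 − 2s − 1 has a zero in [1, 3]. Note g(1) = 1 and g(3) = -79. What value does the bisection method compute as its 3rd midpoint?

m = 2, g(m) = -1 (−); new bracket [1, 2]
m = 1.5, g(m) = 3.3125 (+); new bracket [1.5, 2]
m = 1.75, g(m) = 2.582031 (+); new bracket [1.75, 2]

1.75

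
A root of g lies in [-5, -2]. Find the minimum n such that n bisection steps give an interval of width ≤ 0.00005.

Width after n steps is 3/2^n. Need 2^n ≥ 3/0.00005 = 60000.
2^15 = 32768 < 60000 ≤ 2^16 = 65536, so n = 16.

16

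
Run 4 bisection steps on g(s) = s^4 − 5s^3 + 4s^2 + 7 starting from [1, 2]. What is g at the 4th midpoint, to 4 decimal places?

-0.2585

midpoint 1.5: g = 4.1875 > 0 → [1.5, 2]
midpoint 1.75: g = 1.832031 > 0 → [1.75, 2]
midpoint 1.875: g = 0.463135 > 0 → [1.875, 2]
midpoint 1.9375: g = -0.2585 < 0 → [1.875, 1.9375]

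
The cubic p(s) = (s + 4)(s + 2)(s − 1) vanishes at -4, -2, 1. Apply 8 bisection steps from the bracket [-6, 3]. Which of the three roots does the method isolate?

1

p(-1.5) = -3.125 < 0, so the root lies in [-1.5, 3]
p(0.75) = -3.265625 < 0, so the root lies in [0.75, 3]
p(1.875) = 19.919922 > 0, so the root lies in [0.75, 1.875]
p(1.3125) = 5.4993 > 0, so the root lies in [0.75, 1.3125]
p(1.03125) = 0.4766 > 0, so the root lies in [0.75, 1.03125]
p(0.890625) = -1.5462 < 0, so the root lies in [0.890625, 1.03125]
p(0.9609375) = -0.5738 < 0, so the root lies in [0.9609375, 1.03125]
p(0.99609375) = -0.0585 < 0, so the root lies in [0.99609375, 1.03125]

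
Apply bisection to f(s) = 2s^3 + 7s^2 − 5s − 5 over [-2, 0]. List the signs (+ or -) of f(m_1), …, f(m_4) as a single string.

f(-1) = 5 > 0, so the root lies in [-1, 0]
f(-0.5) = -1 < 0, so the root lies in [-1, -0.5]
f(-0.75) = 1.84375 > 0, so the root lies in [-0.75, -0.5]
f(-0.625) = 0.3711 > 0, so the root lies in [-0.625, -0.5]

+-++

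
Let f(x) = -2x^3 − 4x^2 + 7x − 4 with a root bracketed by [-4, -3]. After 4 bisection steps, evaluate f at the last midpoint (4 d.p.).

f(-3.5) = 8.25 > 0, so the root lies in [-3.5, -3]
f(-3.25) = -0.34375 < 0, so the root lies in [-3.5, -3.25]
f(-3.375) = 3.699219 > 0, so the root lies in [-3.375, -3.25]
f(-3.3125) = 1.6157 > 0, so the root lies in [-3.3125, -3.25]

1.6157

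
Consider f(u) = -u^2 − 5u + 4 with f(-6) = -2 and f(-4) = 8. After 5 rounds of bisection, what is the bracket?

f(-5) = 4 > 0, so the root lies in [-6, -5]
f(-5.5) = 1.25 > 0, so the root lies in [-6, -5.5]
f(-5.75) = -0.3125 < 0, so the root lies in [-5.75, -5.5]
f(-5.625) = 0.4844 > 0, so the root lies in [-5.75, -5.625]
f(-5.6875) = 0.0898 > 0, so the root lies in [-5.75, -5.6875]

[-5.75, -5.6875]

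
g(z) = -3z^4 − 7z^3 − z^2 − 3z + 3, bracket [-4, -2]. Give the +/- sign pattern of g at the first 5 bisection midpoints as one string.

--++-

g(-3) = -51 < 0, so the root lies in [-3, -2]
g(-2.5) = -3.5625 < 0, so the root lies in [-2.5, -2]
g(-2.25) = 7.535156 > 0, so the root lies in [-2.5, -2.25]
g(-2.375) = 2.8098 > 0, so the root lies in [-2.5, -2.375]
g(-2.4375) = -0.1546 < 0, so the root lies in [-2.4375, -2.375]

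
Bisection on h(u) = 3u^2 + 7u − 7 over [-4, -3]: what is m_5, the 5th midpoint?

h(-3.5) = 5.25 > 0, so the root lies in [-3.5, -3]
h(-3.25) = 1.9375 > 0, so the root lies in [-3.25, -3]
h(-3.125) = 0.421875 > 0, so the root lies in [-3.125, -3]
h(-3.0625) = -0.3008 < 0, so the root lies in [-3.125, -3.0625]
h(-3.09375) = 0.0576 > 0, so the root lies in [-3.09375, -3.0625]

-3.09375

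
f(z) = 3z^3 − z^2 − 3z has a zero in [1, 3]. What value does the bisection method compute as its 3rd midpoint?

1.25

midpoint 2: f = 14 > 0 → [1, 2]
midpoint 1.5: f = 3.375 > 0 → [1, 1.5]
midpoint 1.25: f = 0.546875 > 0 → [1, 1.25]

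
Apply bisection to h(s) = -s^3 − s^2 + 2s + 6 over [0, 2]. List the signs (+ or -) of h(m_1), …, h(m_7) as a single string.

+++-++-

s = 1 gives h = 6, positive; keep [1, 2]
s = 1.5 gives h = 3.375, positive; keep [1.5, 2]
s = 1.75 gives h = 1.078125, positive; keep [1.75, 2]
s = 1.875 gives h = -0.3574, negative; keep [1.75, 1.875]
s = 1.8125 gives h = 0.3855, positive; keep [1.8125, 1.875]
s = 1.84375 gives h = 0.0204, positive; keep [1.84375, 1.875]
s = 1.859375 gives h = -0.1669, negative; keep [1.84375, 1.859375]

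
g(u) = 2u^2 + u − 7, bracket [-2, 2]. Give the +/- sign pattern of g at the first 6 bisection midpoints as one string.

---+-+

u = 0 gives g = -7, negative; keep [0, 2]
u = 1 gives g = -4, negative; keep [1, 2]
u = 1.5 gives g = -1, negative; keep [1.5, 2]
u = 1.75 gives g = 0.875, positive; keep [1.5, 1.75]
u = 1.625 gives g = -0.0938, negative; keep [1.625, 1.75]
u = 1.6875 gives g = 0.3828, positive; keep [1.625, 1.6875]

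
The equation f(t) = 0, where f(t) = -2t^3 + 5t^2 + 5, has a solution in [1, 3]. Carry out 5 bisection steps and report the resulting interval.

midpoint 2: f = 9 > 0 → [2, 3]
midpoint 2.5: f = 5 > 0 → [2.5, 3]
midpoint 2.75: f = 1.21875 > 0 → [2.75, 3]
midpoint 2.875: f = -1.1992 < 0 → [2.75, 2.875]
midpoint 2.8125: f = 0.0562 > 0 → [2.8125, 2.875]

[2.8125, 2.875]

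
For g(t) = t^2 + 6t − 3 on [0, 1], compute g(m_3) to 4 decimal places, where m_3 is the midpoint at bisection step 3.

-0.6094

midpoint 0.5: g = 0.25 > 0 → [0, 0.5]
midpoint 0.25: g = -1.4375 < 0 → [0.25, 0.5]
midpoint 0.375: g = -0.609375 < 0 → [0.375, 0.5]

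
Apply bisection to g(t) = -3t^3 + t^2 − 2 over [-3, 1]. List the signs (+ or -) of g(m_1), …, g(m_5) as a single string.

+---+

m = -1, g(m) = 2 (+); new bracket [-1, 1]
m = 0, g(m) = -2 (−); new bracket [-1, 0]
m = -0.5, g(m) = -1.375 (−); new bracket [-1, -0.5]
m = -0.75, g(m) = -0.1719 (−); new bracket [-1, -0.75]
m = -0.875, g(m) = 0.7754 (+); new bracket [-0.875, -0.75]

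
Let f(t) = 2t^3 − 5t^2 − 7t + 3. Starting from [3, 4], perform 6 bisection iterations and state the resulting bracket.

[3.390625, 3.40625]

f(3.5) = 3 > 0, so the root lies in [3, 3.5]
f(3.25) = -3.90625 < 0, so the root lies in [3.25, 3.5]
f(3.375) = -0.691406 < 0, so the root lies in [3.375, 3.5]
f(3.4375) = 1.0933 > 0, so the root lies in [3.375, 3.4375]
f(3.40625) = 0.1859 > 0, so the root lies in [3.375, 3.40625]
f(3.390625) = -0.2565 < 0, so the root lies in [3.390625, 3.40625]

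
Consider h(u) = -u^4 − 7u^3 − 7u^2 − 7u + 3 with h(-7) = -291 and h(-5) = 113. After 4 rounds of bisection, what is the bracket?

u = -6 gives h = 9, positive; keep [-7, -6]
u = -6.5 gives h = -109.9375, negative; keep [-6.5, -6]
u = -6.25 gives h = -43.582031, negative; keep [-6.25, -6]
u = -6.125 gives h = -15.6741, negative; keep [-6.125, -6]

[-6.125, -6]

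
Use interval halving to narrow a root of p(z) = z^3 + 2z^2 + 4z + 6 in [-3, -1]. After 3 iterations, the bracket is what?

m = -2, p(m) = -2 (−); new bracket [-2, -1]
m = -1.5, p(m) = 1.125 (+); new bracket [-2, -1.5]
m = -1.75, p(m) = -0.234375 (−); new bracket [-1.75, -1.5]

[-1.75, -1.5]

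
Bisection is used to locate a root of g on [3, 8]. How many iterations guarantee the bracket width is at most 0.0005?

Width after n steps is 5/2^n. Need 2^n ≥ 5/0.0005 = 10000.
2^13 = 8192 < 10000 ≤ 2^14 = 16384, so n = 14.

14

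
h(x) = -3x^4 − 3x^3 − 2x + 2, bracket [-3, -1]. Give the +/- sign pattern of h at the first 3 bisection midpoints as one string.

--+

midpoint -2: h = -18 < 0 → [-2, -1]
midpoint -1.5: h = -0.0625 < 0 → [-1.5, -1]
midpoint -1.25: h = 3.035156 > 0 → [-1.5, -1.25]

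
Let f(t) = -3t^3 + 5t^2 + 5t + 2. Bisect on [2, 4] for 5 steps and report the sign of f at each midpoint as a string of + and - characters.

midpoint 3: f = -19 < 0 → [2, 3]
midpoint 2.5: f = -1.125 < 0 → [2, 2.5]
midpoint 2.25: f = 4.390625 > 0 → [2.25, 2.5]
midpoint 2.375: f = 1.8887 > 0 → [2.375, 2.5]
midpoint 2.4375: f = 0.448 > 0 → [2.4375, 2.5]

--+++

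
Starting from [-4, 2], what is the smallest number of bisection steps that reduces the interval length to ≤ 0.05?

7

Width after n steps is 6/2^n. Need 2^n ≥ 6/0.05 = 120.
2^6 = 64 < 120 ≤ 2^7 = 128, so n = 7.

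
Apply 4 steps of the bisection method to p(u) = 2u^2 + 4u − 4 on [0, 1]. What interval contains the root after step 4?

midpoint 0.5: p = -1.5 < 0 → [0.5, 1]
midpoint 0.75: p = 0.125 > 0 → [0.5, 0.75]
midpoint 0.625: p = -0.71875 < 0 → [0.625, 0.75]
midpoint 0.6875: p = -0.3047 < 0 → [0.6875, 0.75]

[0.6875, 0.75]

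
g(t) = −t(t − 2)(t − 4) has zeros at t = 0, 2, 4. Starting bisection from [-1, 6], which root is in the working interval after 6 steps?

midpoint 2.5: g = 1.875 > 0 → [2.5, 6]
midpoint 4.25: g = -2.390625 < 0 → [2.5, 4.25]
midpoint 3.375: g = 2.900391 > 0 → [3.375, 4.25]
midpoint 3.8125: g = 1.2957 > 0 → [3.8125, 4.25]
midpoint 4.03125: g = -0.2559 < 0 → [3.8125, 4.03125]
midpoint 3.921875: g = 0.5889 > 0 → [3.921875, 4.03125]

4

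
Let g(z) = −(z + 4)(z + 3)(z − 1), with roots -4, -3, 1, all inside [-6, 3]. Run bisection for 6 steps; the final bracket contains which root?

1

z = -1.5 gives g = 9.375, positive; keep [-1.5, 3]
z = 0.75 gives g = 4.453125, positive; keep [0.75, 3]
z = 1.875 gives g = -25.060547, negative; keep [0.75, 1.875]
z = 1.3125 gives g = -7.1594, negative; keep [0.75, 1.3125]
z = 1.03125 gives g = -0.6338, negative; keep [0.75, 1.03125]
z = 0.890625 gives g = 2.0811, positive; keep [0.890625, 1.03125]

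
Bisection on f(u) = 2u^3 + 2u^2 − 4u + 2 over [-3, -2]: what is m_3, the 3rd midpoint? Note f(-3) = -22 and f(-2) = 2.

-2.125

m = -2.5, f(m) = -6.75 (−); new bracket [-2.5, -2]
m = -2.25, f(m) = -1.65625 (−); new bracket [-2.25, -2]
m = -2.125, f(m) = 0.339844 (+); new bracket [-2.25, -2.125]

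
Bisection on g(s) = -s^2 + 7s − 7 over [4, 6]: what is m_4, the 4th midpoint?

5.875

g(5) = 3 > 0, so the root lies in [5, 6]
g(5.5) = 1.25 > 0, so the root lies in [5.5, 6]
g(5.75) = 0.1875 > 0, so the root lies in [5.75, 6]
g(5.875) = -0.3906 < 0, so the root lies in [5.75, 5.875]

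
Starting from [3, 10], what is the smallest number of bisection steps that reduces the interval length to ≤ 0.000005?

21

Width after n steps is 7/2^n. Need 2^n ≥ 7/0.000005 = 1400000.
2^20 = 1048576 < 1400000 ≤ 2^21 = 2097152, so n = 21.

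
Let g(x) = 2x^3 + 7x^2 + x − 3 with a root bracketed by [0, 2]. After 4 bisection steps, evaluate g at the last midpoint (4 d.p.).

0.8477

g(1) = 7 > 0, so the root lies in [0, 1]
g(0.5) = -0.5 < 0, so the root lies in [0.5, 1]
g(0.75) = 2.53125 > 0, so the root lies in [0.5, 0.75]
g(0.625) = 0.8477 > 0, so the root lies in [0.5, 0.625]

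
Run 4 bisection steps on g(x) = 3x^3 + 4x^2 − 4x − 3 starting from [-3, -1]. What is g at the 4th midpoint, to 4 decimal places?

m = -2, g(m) = -3 (−); new bracket [-2, -1]
m = -1.5, g(m) = 1.875 (+); new bracket [-2, -1.5]
m = -1.75, g(m) = 0.171875 (+); new bracket [-2, -1.75]
m = -1.875, g(m) = -1.2129 (−); new bracket [-1.875, -1.75]

-1.2129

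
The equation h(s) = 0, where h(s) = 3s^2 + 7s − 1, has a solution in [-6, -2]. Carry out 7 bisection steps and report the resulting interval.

h(-4) = 19 > 0, so the root lies in [-4, -2]
h(-3) = 5 > 0, so the root lies in [-3, -2]
h(-2.5) = 0.25 > 0, so the root lies in [-2.5, -2]
h(-2.25) = -1.5625 < 0, so the root lies in [-2.5, -2.25]
h(-2.375) = -0.7031 < 0, so the root lies in [-2.5, -2.375]
h(-2.4375) = -0.2383 < 0, so the root lies in [-2.5, -2.4375]
h(-2.46875) = 0.0029 > 0, so the root lies in [-2.46875, -2.4375]

[-2.46875, -2.4375]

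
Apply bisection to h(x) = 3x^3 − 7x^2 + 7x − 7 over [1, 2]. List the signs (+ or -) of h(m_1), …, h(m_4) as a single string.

midpoint 1.5: h = -2.125 < 0 → [1.5, 2]
midpoint 1.75: h = -0.109375 < 0 → [1.75, 2]
midpoint 1.875: h = 1.291016 > 0 → [1.75, 1.875]
midpoint 1.8125: h = 0.5544 > 0 → [1.75, 1.8125]

--++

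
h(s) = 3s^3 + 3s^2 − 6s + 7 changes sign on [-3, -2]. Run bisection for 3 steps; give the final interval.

[-2.375, -2.25]

m = -2.5, h(m) = -6.125 (−); new bracket [-2.5, -2]
m = -2.25, h(m) = 1.515625 (+); new bracket [-2.5, -2.25]
m = -2.375, h(m) = -2.017578 (−); new bracket [-2.375, -2.25]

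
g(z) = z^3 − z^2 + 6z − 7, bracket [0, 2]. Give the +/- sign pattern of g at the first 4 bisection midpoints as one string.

midpoint 1: g = -1 < 0 → [1, 2]
midpoint 1.5: g = 3.125 > 0 → [1, 1.5]
midpoint 1.25: g = 0.890625 > 0 → [1, 1.25]
midpoint 1.125: g = -0.0918 < 0 → [1.125, 1.25]

-++-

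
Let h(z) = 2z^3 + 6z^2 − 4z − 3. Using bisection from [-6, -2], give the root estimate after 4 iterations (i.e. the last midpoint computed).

h(-4) = -19 < 0, so the root lies in [-4, -2]
h(-3) = 9 > 0, so the root lies in [-4, -3]
h(-3.5) = -1.25 < 0, so the root lies in [-3.5, -3]
h(-3.25) = 4.7188 > 0, so the root lies in [-3.5, -3.25]

-3.25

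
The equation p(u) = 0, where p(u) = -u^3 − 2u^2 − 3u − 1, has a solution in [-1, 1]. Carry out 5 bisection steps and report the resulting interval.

[-0.4375, -0.375]

p(0) = -1 < 0, so the root lies in [-1, 0]
p(-0.5) = 0.125 > 0, so the root lies in [-0.5, 0]
p(-0.25) = -0.359375 < 0, so the root lies in [-0.5, -0.25]
p(-0.375) = -0.1035 < 0, so the root lies in [-0.5, -0.375]
p(-0.4375) = 0.0134 > 0, so the root lies in [-0.4375, -0.375]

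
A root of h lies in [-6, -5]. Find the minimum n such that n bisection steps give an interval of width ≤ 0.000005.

Width after n steps is 1/2^n. Need 2^n ≥ 1/0.000005 = 200000.
2^17 = 131072 < 200000 ≤ 2^18 = 262144, so n = 18.

18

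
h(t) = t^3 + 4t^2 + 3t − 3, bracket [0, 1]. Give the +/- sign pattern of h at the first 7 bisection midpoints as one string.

-+++-+-

midpoint 0.5: h = -0.375 < 0 → [0.5, 1]
midpoint 0.75: h = 1.921875 > 0 → [0.5, 0.75]
midpoint 0.625: h = 0.681641 > 0 → [0.5, 0.625]
midpoint 0.5625: h = 0.1311 > 0 → [0.5, 0.5625]
midpoint 0.53125: h = -0.1274 < 0 → [0.53125, 0.5625]
midpoint 0.546875: h = 0.0005 > 0 → [0.53125, 0.546875]
midpoint 0.5390625: h = -0.0638 < 0 → [0.5390625, 0.546875]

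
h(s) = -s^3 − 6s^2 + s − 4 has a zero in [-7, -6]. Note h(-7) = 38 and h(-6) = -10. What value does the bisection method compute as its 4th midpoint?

-6.3125

h(-6.5) = 10.625 > 0, so the root lies in [-6.5, -6]
h(-6.25) = -0.484375 < 0, so the root lies in [-6.5, -6.25]
h(-6.375) = 4.865234 > 0, so the root lies in [-6.375, -6.25]
h(-6.3125) = 2.1399 > 0, so the root lies in [-6.3125, -6.25]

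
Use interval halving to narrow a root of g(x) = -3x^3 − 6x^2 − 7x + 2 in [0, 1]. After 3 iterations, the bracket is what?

g(0.5) = -3.375 < 0, so the root lies in [0, 0.5]
g(0.25) = -0.171875 < 0, so the root lies in [0, 0.25]
g(0.125) = 1.025391 > 0, so the root lies in [0.125, 0.25]

[0.125, 0.25]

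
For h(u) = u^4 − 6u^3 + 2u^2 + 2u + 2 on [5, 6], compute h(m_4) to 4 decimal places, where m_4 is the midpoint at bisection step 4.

midpoint 5.5: h = -9.6875 < 0 → [5.5, 6]
midpoint 5.75: h = 32.097656 > 0 → [5.5, 5.75]
midpoint 5.625: h = 9.789307 > 0 → [5.5, 5.625]
midpoint 5.5625: h = -0.291 < 0 → [5.5625, 5.625]

-0.2910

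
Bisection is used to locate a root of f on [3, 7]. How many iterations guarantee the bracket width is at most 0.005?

Width after n steps is 4/2^n. Need 2^n ≥ 4/0.005 = 800.
2^9 = 512 < 800 ≤ 2^10 = 1024, so n = 10.

10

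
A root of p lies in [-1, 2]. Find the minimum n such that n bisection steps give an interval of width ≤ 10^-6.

Width after n steps is 3/2^n. Need 2^n ≥ 3/10^-6 = 3000000.
2^21 = 2097152 < 3000000 ≤ 2^22 = 4194304, so n = 22.

22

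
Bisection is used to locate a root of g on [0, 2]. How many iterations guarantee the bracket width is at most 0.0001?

Width after n steps is 2/2^n. Need 2^n ≥ 2/0.0001 = 20000.
2^14 = 16384 < 20000 ≤ 2^15 = 32768, so n = 15.

15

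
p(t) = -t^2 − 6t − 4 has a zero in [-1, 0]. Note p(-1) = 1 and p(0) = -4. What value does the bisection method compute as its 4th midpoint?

-0.8125

p(-0.5) = -1.25 < 0, so the root lies in [-1, -0.5]
p(-0.75) = -0.0625 < 0, so the root lies in [-1, -0.75]
p(-0.875) = 0.484375 > 0, so the root lies in [-0.875, -0.75]
p(-0.8125) = 0.2148 > 0, so the root lies in [-0.8125, -0.75]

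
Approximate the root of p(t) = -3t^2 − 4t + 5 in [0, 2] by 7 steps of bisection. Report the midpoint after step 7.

t = 1 gives p = -2, negative; keep [0, 1]
t = 0.5 gives p = 2.25, positive; keep [0.5, 1]
t = 0.75 gives p = 0.3125, positive; keep [0.75, 1]
t = 0.875 gives p = -0.7969, negative; keep [0.75, 0.875]
t = 0.8125 gives p = -0.2305, negative; keep [0.75, 0.8125]
t = 0.78125 gives p = 0.0439, positive; keep [0.78125, 0.8125]
t = 0.796875 gives p = -0.0925, negative; keep [0.78125, 0.796875]

0.796875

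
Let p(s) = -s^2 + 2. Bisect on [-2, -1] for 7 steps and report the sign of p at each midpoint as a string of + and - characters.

m = -1.5, p(m) = -0.25 (−); new bracket [-1.5, -1]
m = -1.25, p(m) = 0.4375 (+); new bracket [-1.5, -1.25]
m = -1.375, p(m) = 0.109375 (+); new bracket [-1.5, -1.375]
m = -1.4375, p(m) = -0.0664 (−); new bracket [-1.4375, -1.375]
m = -1.40625, p(m) = 0.0225 (+); new bracket [-1.4375, -1.40625]
m = -1.421875, p(m) = -0.0217 (−); new bracket [-1.421875, -1.40625]
m = -1.4140625, p(m) = 0.0004 (+); new bracket [-1.421875, -1.4140625]

-++-+-+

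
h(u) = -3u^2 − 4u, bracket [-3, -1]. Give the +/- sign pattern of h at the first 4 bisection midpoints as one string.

--+-

midpoint -2: h = -4 < 0 → [-2, -1]
midpoint -1.5: h = -0.75 < 0 → [-1.5, -1]
midpoint -1.25: h = 0.3125 > 0 → [-1.5, -1.25]
midpoint -1.375: h = -0.1719 < 0 → [-1.375, -1.25]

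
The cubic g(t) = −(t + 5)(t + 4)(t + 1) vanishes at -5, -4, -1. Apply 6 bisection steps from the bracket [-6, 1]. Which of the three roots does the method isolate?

midpoint -2.5: g = 5.625 > 0 → [-2.5, 1]
midpoint -0.75: g = -3.453125 < 0 → [-2.5, -0.75]
midpoint -1.625: g = 5.009766 > 0 → [-1.625, -0.75]
midpoint -1.1875: g = 2.0105 > 0 → [-1.1875, -0.75]
midpoint -0.96875: g = -0.3819 < 0 → [-1.1875, -0.96875]
midpoint -1.078125: g = 0.8953 > 0 → [-1.078125, -0.96875]

-1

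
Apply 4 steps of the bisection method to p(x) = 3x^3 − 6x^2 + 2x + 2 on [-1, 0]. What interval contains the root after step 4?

m = -0.5, p(m) = -0.875 (−); new bracket [-0.5, 0]
m = -0.25, p(m) = 1.078125 (+); new bracket [-0.5, -0.25]
m = -0.375, p(m) = 0.248047 (+); new bracket [-0.5, -0.375]
m = -0.4375, p(m) = -0.2747 (−); new bracket [-0.4375, -0.375]

[-0.4375, -0.375]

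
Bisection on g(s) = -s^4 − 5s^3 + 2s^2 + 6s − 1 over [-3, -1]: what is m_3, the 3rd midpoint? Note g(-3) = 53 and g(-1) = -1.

g(-2) = 19 > 0, so the root lies in [-2, -1]
g(-1.5) = 6.3125 > 0, so the root lies in [-1.5, -1]
g(-1.25) = 1.949219 > 0, so the root lies in [-1.25, -1]

-1.25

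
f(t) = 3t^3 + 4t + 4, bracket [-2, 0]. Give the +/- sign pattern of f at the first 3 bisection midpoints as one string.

f(-1) = -3 < 0, so the root lies in [-1, 0]
f(-0.5) = 1.625 > 0, so the root lies in [-1, -0.5]
f(-0.75) = -0.265625 < 0, so the root lies in [-0.75, -0.5]

-+-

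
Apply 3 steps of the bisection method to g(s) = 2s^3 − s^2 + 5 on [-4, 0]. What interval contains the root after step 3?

[-1.5, -1]

m = -2, g(m) = -15 (−); new bracket [-2, 0]
m = -1, g(m) = 2 (+); new bracket [-2, -1]
m = -1.5, g(m) = -4 (−); new bracket [-1.5, -1]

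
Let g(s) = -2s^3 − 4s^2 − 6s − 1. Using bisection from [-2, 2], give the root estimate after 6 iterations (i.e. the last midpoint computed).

-0.1875

m = 0, g(m) = -1 (−); new bracket [-2, 0]
m = -1, g(m) = 3 (+); new bracket [-1, 0]
m = -0.5, g(m) = 1.25 (+); new bracket [-0.5, 0]
m = -0.25, g(m) = 0.2812 (+); new bracket [-0.25, 0]
m = -0.125, g(m) = -0.3086 (−); new bracket [-0.25, -0.125]
m = -0.1875, g(m) = -0.0024 (−); new bracket [-0.25, -0.1875]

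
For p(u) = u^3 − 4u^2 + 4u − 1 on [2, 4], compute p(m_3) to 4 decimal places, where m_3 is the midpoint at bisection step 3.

0.5469

m = 3, p(m) = 2 (+); new bracket [2, 3]
m = 2.5, p(m) = -0.375 (−); new bracket [2.5, 3]
m = 2.75, p(m) = 0.546875 (+); new bracket [2.5, 2.75]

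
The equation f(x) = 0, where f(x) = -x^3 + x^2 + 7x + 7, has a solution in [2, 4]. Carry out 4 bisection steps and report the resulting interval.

x = 3 gives f = 10, positive; keep [3, 4]
x = 3.5 gives f = 0.875, positive; keep [3.5, 4]
x = 3.75 gives f = -5.421875, negative; keep [3.5, 3.75]
x = 3.625 gives f = -2.1191, negative; keep [3.5, 3.625]

[3.5, 3.625]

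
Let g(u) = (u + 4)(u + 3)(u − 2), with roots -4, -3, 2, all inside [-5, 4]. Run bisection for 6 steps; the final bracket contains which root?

2

g(-0.5) = -21.875 < 0, so the root lies in [-0.5, 4]
g(1.75) = -6.828125 < 0, so the root lies in [1.75, 4]
g(2.875) = 35.341797 > 0, so the root lies in [1.75, 2.875]
g(2.3125) = 10.4797 > 0, so the root lies in [1.75, 2.3125]
g(2.03125) = 0.9483 > 0, so the root lies in [1.75, 2.03125]
g(1.890625) = -3.151 < 0, so the root lies in [1.890625, 2.03125]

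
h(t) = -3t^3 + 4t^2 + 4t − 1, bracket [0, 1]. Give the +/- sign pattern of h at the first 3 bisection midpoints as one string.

midpoint 0.5: h = 1.625 > 0 → [0, 0.5]
midpoint 0.25: h = 0.203125 > 0 → [0, 0.25]
midpoint 0.125: h = -0.443359 < 0 → [0.125, 0.25]

++-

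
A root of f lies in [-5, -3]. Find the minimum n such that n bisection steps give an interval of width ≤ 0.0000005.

22

Width after n steps is 2/2^n. Need 2^n ≥ 2/0.0000005 = 4000000.
2^21 = 2097152 < 4000000 ≤ 2^22 = 4194304, so n = 22.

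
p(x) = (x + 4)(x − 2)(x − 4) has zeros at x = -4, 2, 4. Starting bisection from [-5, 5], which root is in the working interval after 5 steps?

-4

p(0) = 32 > 0, so the root lies in [-5, 0]
p(-2.5) = 43.875 > 0, so the root lies in [-5, -2.5]
p(-3.75) = 11.140625 > 0, so the root lies in [-5, -3.75]
p(-4.375) = -20.0215 < 0, so the root lies in [-4.375, -3.75]
p(-4.0625) = -3.0549 < 0, so the root lies in [-4.0625, -3.75]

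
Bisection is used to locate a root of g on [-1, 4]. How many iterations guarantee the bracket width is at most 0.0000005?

24

Width after n steps is 5/2^n. Need 2^n ≥ 5/0.0000005 = 10000000.
2^23 = 8388608 < 10000000 ≤ 2^24 = 16777216, so n = 24.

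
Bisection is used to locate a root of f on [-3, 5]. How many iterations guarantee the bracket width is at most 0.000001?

Width after n steps is 8/2^n. Need 2^n ≥ 8/0.000001 = 8000000.
2^22 = 4194304 < 8000000 ≤ 2^23 = 8388608, so n = 23.

23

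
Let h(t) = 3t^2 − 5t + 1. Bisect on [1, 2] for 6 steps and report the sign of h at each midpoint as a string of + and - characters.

+--+--

m = 1.5, h(m) = 0.25 (+); new bracket [1, 1.5]
m = 1.25, h(m) = -0.5625 (−); new bracket [1.25, 1.5]
m = 1.375, h(m) = -0.203125 (−); new bracket [1.375, 1.5]
m = 1.4375, h(m) = 0.0117 (+); new bracket [1.375, 1.4375]
m = 1.40625, h(m) = -0.0986 (−); new bracket [1.40625, 1.4375]
m = 1.421875, h(m) = -0.0442 (−); new bracket [1.421875, 1.4375]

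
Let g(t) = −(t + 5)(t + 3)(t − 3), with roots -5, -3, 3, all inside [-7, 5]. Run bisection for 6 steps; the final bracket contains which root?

3

midpoint -1: g = 32 > 0 → [-1, 5]
midpoint 2: g = 35 > 0 → [2, 5]
midpoint 3.5: g = -27.625 < 0 → [2, 3.5]
midpoint 2.75: g = 11.1406 > 0 → [2.75, 3.5]
midpoint 3.125: g = -6.2207 < 0 → [2.75, 3.125]
midpoint 2.9375: g = 2.9456 > 0 → [2.9375, 3.125]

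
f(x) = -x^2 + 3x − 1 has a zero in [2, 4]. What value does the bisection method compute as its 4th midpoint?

midpoint 3: f = -1 < 0 → [2, 3]
midpoint 2.5: f = 0.25 > 0 → [2.5, 3]
midpoint 2.75: f = -0.3125 < 0 → [2.5, 2.75]
midpoint 2.625: f = -0.0156 < 0 → [2.5, 2.625]

2.625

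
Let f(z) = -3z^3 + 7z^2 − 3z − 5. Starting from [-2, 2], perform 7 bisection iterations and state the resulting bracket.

midpoint 0: f = -5 < 0 → [-2, 0]
midpoint -1: f = 8 > 0 → [-1, 0]
midpoint -0.5: f = -1.375 < 0 → [-1, -0.5]
midpoint -0.75: f = 2.4531 > 0 → [-0.75, -0.5]
midpoint -0.625: f = 0.3418 > 0 → [-0.625, -0.5]
midpoint -0.5625: f = -0.5637 < 0 → [-0.625, -0.5625]
midpoint -0.59375: f = -0.123 < 0 → [-0.625, -0.59375]

[-0.625, -0.59375]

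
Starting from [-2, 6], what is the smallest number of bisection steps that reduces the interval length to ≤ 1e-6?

Width after n steps is 8/2^n. Need 2^n ≥ 8/1e-6 = 8000000.
2^22 = 4194304 < 8000000 ≤ 2^23 = 8388608, so n = 23.

23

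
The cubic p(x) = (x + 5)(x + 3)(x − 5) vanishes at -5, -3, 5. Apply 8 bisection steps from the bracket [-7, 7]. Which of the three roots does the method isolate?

midpoint 0: p = -75 < 0 → [0, 7]
midpoint 3.5: p = -82.875 < 0 → [3.5, 7]
midpoint 5.25: p = 21.140625 > 0 → [3.5, 5.25]
midpoint 4.375: p = -43.2129 < 0 → [4.375, 5.25]
midpoint 4.8125: p = -14.3738 < 0 → [4.8125, 5.25]
midpoint 5.03125: p = 2.5176 > 0 → [4.8125, 5.03125]
midpoint 4.921875: p = -6.1406 < 0 → [4.921875, 5.03125]
midpoint 4.9765625: p = -1.8651 < 0 → [4.9765625, 5.03125]

5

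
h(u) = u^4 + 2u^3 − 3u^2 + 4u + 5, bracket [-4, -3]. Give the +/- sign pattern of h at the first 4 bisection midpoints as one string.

midpoint -3.5: h = 18.5625 > 0 → [-3.5, -3]
midpoint -3.25: h = 3.222656 > 0 → [-3.25, -3]
midpoint -3.125: h = -2.4646 < 0 → [-3.25, -3.125]
midpoint -3.1875: h = 0.2273 > 0 → [-3.1875, -3.125]

++-+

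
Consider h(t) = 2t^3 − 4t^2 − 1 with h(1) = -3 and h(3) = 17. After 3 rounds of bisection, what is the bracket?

h(2) = -1 < 0, so the root lies in [2, 3]
h(2.5) = 5.25 > 0, so the root lies in [2, 2.5]
h(2.25) = 1.53125 > 0, so the root lies in [2, 2.25]

[2, 2.25]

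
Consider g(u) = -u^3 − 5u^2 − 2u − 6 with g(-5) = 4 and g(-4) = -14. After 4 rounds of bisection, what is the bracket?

[-4.875, -4.8125]

m = -4.5, g(m) = -7.125 (−); new bracket [-5, -4.5]
m = -4.75, g(m) = -2.140625 (−); new bracket [-5, -4.75]
m = -4.875, g(m) = 0.779297 (+); new bracket [-4.875, -4.75]
m = -4.8125, g(m) = -0.7175 (−); new bracket [-4.875, -4.8125]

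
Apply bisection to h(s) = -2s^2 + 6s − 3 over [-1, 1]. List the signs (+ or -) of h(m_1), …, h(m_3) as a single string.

midpoint 0: h = -3 < 0 → [0, 1]
midpoint 0.5: h = -0.5 < 0 → [0.5, 1]
midpoint 0.75: h = 0.375 > 0 → [0.5, 0.75]

--+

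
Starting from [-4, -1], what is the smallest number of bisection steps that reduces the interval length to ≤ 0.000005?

20

Width after n steps is 3/2^n. Need 2^n ≥ 3/0.000005 = 600000.
2^19 = 524288 < 600000 ≤ 2^20 = 1048576, so n = 20.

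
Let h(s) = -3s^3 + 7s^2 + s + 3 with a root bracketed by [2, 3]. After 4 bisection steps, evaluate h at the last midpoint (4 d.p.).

1.0481

m = 2.5, h(m) = 2.375 (+); new bracket [2.5, 3]
m = 2.75, h(m) = -3.703125 (−); new bracket [2.5, 2.75]
m = 2.625, h(m) = -0.404297 (−); new bracket [2.5, 2.625]
m = 2.5625, h(m) = 1.0481 (+); new bracket [2.5625, 2.625]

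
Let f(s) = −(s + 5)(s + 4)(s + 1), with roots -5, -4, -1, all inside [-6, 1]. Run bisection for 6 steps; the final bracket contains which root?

-1

s = -2.5 gives f = 5.625, positive; keep [-2.5, 1]
s = -0.75 gives f = -3.453125, negative; keep [-2.5, -0.75]
s = -1.625 gives f = 5.009766, positive; keep [-1.625, -0.75]
s = -1.1875 gives f = 2.0105, positive; keep [-1.1875, -0.75]
s = -0.96875 gives f = -0.3819, negative; keep [-1.1875, -0.96875]
s = -1.078125 gives f = 0.8953, positive; keep [-1.078125, -0.96875]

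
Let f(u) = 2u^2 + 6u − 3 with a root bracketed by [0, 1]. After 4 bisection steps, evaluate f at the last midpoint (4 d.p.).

0.0078

f(0.5) = 0.5 > 0, so the root lies in [0, 0.5]
f(0.25) = -1.375 < 0, so the root lies in [0.25, 0.5]
f(0.375) = -0.46875 < 0, so the root lies in [0.375, 0.5]
f(0.4375) = 0.0078 > 0, so the root lies in [0.375, 0.4375]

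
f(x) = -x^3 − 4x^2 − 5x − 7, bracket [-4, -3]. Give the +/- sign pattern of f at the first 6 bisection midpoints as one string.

f(-3.5) = 4.375 > 0, so the root lies in [-3.5, -3]
f(-3.25) = 1.328125 > 0, so the root lies in [-3.25, -3]
f(-3.125) = 0.080078 > 0, so the root lies in [-3.125, -3]
f(-3.0625) = -0.4802 < 0, so the root lies in [-3.125, -3.0625]
f(-3.09375) = -0.2052 < 0, so the root lies in [-3.125, -3.09375]
f(-3.109375) = -0.0639 < 0, so the root lies in [-3.125, -3.109375]

+++---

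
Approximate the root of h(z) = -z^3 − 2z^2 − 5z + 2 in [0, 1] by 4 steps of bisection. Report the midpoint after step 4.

0.3125

h(0.5) = -1.125 < 0, so the root lies in [0, 0.5]
h(0.25) = 0.609375 > 0, so the root lies in [0.25, 0.5]
h(0.375) = -0.208984 < 0, so the root lies in [0.25, 0.375]
h(0.3125) = 0.2117 > 0, so the root lies in [0.3125, 0.375]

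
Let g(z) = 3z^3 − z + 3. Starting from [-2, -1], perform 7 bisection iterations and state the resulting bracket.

[-1.1171875, -1.109375]

g(-1.5) = -5.625 < 0, so the root lies in [-1.5, -1]
g(-1.25) = -1.609375 < 0, so the root lies in [-1.25, -1]
g(-1.125) = -0.146484 < 0, so the root lies in [-1.125, -1]
g(-1.0625) = 0.4641 > 0, so the root lies in [-1.125, -1.0625]
g(-1.09375) = 0.1684 > 0, so the root lies in [-1.125, -1.09375]
g(-1.109375) = 0.0134 > 0, so the root lies in [-1.125, -1.109375]
g(-1.1171875) = -0.0659 < 0, so the root lies in [-1.1171875, -1.109375]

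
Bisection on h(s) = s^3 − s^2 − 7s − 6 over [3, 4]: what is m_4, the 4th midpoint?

h(3.5) = 0.125 > 0, so the root lies in [3, 3.5]
h(3.25) = -4.984375 < 0, so the root lies in [3.25, 3.5]
h(3.375) = -2.572266 < 0, so the root lies in [3.375, 3.5]
h(3.4375) = -1.26 < 0, so the root lies in [3.4375, 3.5]

3.4375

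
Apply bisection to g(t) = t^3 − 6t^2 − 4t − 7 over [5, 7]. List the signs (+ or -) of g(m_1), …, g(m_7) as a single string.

g(6) = -31 < 0, so the root lies in [6, 7]
g(6.5) = -11.875 < 0, so the root lies in [6.5, 7]
g(6.75) = 0.171875 > 0, so the root lies in [6.5, 6.75]
g(6.625) = -6.0684 < 0, so the root lies in [6.625, 6.75]
g(6.6875) = -3.0032 < 0, so the root lies in [6.6875, 6.75]
g(6.71875) = -1.4295 < 0, so the root lies in [6.71875, 6.75]
g(6.734375) = -0.6323 < 0, so the root lies in [6.734375, 6.75]

--+----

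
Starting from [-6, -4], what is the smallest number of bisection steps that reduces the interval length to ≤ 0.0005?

12

Width after n steps is 2/2^n. Need 2^n ≥ 2/0.0005 = 4000.
2^11 = 2048 < 4000 ≤ 2^12 = 4096, so n = 12.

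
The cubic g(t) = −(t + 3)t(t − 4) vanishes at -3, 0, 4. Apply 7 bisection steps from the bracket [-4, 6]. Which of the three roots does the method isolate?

midpoint 1: g = 12 > 0 → [1, 6]
midpoint 3.5: g = 11.375 > 0 → [3.5, 6]
midpoint 4.75: g = -27.609375 < 0 → [3.5, 4.75]
midpoint 4.125: g = -3.6738 < 0 → [3.5, 4.125]
midpoint 3.8125: g = 4.8699 > 0 → [3.8125, 4.125]
midpoint 3.96875: g = 0.8643 > 0 → [3.96875, 4.125]
midpoint 4.046875: g = -1.3368 < 0 → [3.96875, 4.046875]

4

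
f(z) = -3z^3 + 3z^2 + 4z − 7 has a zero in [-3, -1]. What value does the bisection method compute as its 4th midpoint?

f(-2) = 21 > 0, so the root lies in [-2, -1]
f(-1.5) = 3.875 > 0, so the root lies in [-1.5, -1]
f(-1.25) = -1.453125 < 0, so the root lies in [-1.5, -1.25]
f(-1.375) = 0.9707 > 0, so the root lies in [-1.375, -1.25]

-1.375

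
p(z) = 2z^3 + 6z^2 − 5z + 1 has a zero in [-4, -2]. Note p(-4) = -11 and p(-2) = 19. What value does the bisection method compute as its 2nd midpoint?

z = -3 gives p = 16, positive; keep [-4, -3]
z = -3.5 gives p = 6.25, positive; keep [-4, -3.5]

-3.5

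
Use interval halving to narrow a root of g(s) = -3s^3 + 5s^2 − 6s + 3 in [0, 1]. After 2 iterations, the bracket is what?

midpoint 0.5: g = 0.875 > 0 → [0.5, 1]
midpoint 0.75: g = 0.046875 > 0 → [0.75, 1]

[0.75, 1]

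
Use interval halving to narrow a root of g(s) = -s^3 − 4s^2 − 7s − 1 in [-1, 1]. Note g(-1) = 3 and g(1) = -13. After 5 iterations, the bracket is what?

s = 0 gives g = -1, negative; keep [-1, 0]
s = -0.5 gives g = 1.625, positive; keep [-0.5, 0]
s = -0.25 gives g = 0.515625, positive; keep [-0.25, 0]
s = -0.125 gives g = -0.1855, negative; keep [-0.25, -0.125]
s = -0.1875 gives g = 0.1785, positive; keep [-0.1875, -0.125]

[-0.1875, -0.125]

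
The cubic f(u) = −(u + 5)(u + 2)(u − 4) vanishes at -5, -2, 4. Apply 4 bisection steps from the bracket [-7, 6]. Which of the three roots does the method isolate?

midpoint -0.5: f = 30.375 > 0 → [-0.5, 6]
midpoint 2.75: f = 46.015625 > 0 → [2.75, 6]
midpoint 4.375: f = -22.412109 < 0 → [2.75, 4.375]
midpoint 3.5625: f = 20.8376 > 0 → [3.5625, 4.375]

4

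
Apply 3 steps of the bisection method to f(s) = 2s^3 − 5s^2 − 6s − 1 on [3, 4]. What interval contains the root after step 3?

[3.375, 3.5]

m = 3.5, f(m) = 2.5 (+); new bracket [3, 3.5]
m = 3.25, f(m) = -4.65625 (−); new bracket [3.25, 3.5]
m = 3.375, f(m) = -1.316406 (−); new bracket [3.375, 3.5]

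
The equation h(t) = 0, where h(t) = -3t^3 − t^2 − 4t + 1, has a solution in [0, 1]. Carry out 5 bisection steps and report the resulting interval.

[0.21875, 0.25]

m = 0.5, h(m) = -1.625 (−); new bracket [0, 0.5]
m = 0.25, h(m) = -0.109375 (−); new bracket [0, 0.25]
m = 0.125, h(m) = 0.478516 (+); new bracket [0.125, 0.25]
m = 0.1875, h(m) = 0.1951 (+); new bracket [0.1875, 0.25]
m = 0.21875, h(m) = 0.0457 (+); new bracket [0.21875, 0.25]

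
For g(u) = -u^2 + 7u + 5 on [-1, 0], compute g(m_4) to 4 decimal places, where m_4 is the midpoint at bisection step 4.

-0.2852

u = -0.5 gives g = 1.25, positive; keep [-1, -0.5]
u = -0.75 gives g = -0.8125, negative; keep [-0.75, -0.5]
u = -0.625 gives g = 0.234375, positive; keep [-0.75, -0.625]
u = -0.6875 gives g = -0.2852, negative; keep [-0.6875, -0.625]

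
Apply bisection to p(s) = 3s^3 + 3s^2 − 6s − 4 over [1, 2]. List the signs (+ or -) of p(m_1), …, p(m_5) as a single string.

midpoint 1.5: p = 3.875 > 0 → [1, 1.5]
midpoint 1.25: p = -0.953125 < 0 → [1.25, 1.5]
midpoint 1.375: p = 1.220703 > 0 → [1.25, 1.375]
midpoint 1.3125: p = 0.0759 > 0 → [1.25, 1.3125]
midpoint 1.28125: p = -0.4528 < 0 → [1.28125, 1.3125]

+-++-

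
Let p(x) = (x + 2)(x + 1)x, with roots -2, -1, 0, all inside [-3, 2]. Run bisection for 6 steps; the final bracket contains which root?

p(-0.5) = -0.375 < 0, so the root lies in [-0.5, 2]
p(0.75) = 3.609375 > 0, so the root lies in [-0.5, 0.75]
p(0.125) = 0.298828 > 0, so the root lies in [-0.5, 0.125]
p(-0.1875) = -0.2761 < 0, so the root lies in [-0.1875, 0.125]
p(-0.03125) = -0.0596 < 0, so the root lies in [-0.03125, 0.125]
p(0.046875) = 0.1004 > 0, so the root lies in [-0.03125, 0.046875]

0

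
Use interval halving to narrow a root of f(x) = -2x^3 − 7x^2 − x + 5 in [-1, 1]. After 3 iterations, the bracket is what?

[0.5, 0.75]

m = 0, f(m) = 5 (+); new bracket [0, 1]
m = 0.5, f(m) = 2.5 (+); new bracket [0.5, 1]
m = 0.75, f(m) = -0.53125 (−); new bracket [0.5, 0.75]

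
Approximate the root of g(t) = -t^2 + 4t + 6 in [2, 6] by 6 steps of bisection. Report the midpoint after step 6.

g(4) = 6 > 0, so the root lies in [4, 6]
g(5) = 1 > 0, so the root lies in [5, 6]
g(5.5) = -2.25 < 0, so the root lies in [5, 5.5]
g(5.25) = -0.5625 < 0, so the root lies in [5, 5.25]
g(5.125) = 0.2344 > 0, so the root lies in [5.125, 5.25]
g(5.1875) = -0.1602 < 0, so the root lies in [5.125, 5.1875]

5.1875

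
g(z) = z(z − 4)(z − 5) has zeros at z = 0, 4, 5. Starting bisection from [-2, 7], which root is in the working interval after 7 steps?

g(2.5) = 9.375 > 0, so the root lies in [-2, 2.5]
g(0.25) = 4.453125 > 0, so the root lies in [-2, 0.25]
g(-0.875) = -25.060547 < 0, so the root lies in [-0.875, 0.25]
g(-0.3125) = -7.1594 < 0, so the root lies in [-0.3125, 0.25]
g(-0.03125) = -0.6338 < 0, so the root lies in [-0.03125, 0.25]
g(0.109375) = 2.0811 > 0, so the root lies in [-0.03125, 0.109375]
g(0.0390625) = 0.7676 > 0, so the root lies in [-0.03125, 0.0390625]

0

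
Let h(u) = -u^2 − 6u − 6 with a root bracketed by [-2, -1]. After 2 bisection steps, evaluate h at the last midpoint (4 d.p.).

-0.0625

m = -1.5, h(m) = 0.75 (+); new bracket [-1.5, -1]
m = -1.25, h(m) = -0.0625 (−); new bracket [-1.5, -1.25]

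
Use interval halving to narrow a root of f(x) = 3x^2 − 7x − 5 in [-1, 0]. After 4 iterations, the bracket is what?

[-0.625, -0.5625]

m = -0.5, f(m) = -0.75 (−); new bracket [-1, -0.5]
m = -0.75, f(m) = 1.9375 (+); new bracket [-0.75, -0.5]
m = -0.625, f(m) = 0.546875 (+); new bracket [-0.625, -0.5]
m = -0.5625, f(m) = -0.1133 (−); new bracket [-0.625, -0.5625]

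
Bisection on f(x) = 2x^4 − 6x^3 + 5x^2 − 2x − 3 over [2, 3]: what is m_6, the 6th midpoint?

midpoint 2.5: f = 7.625 > 0 → [2, 2.5]
midpoint 2.25: f = 0.726562 > 0 → [2, 2.25]
midpoint 2.125: f = -1.464355 < 0 → [2.125, 2.25]
midpoint 2.1875: f = -0.459 < 0 → [2.1875, 2.25]
midpoint 2.21875: f = 0.1102 > 0 → [2.1875, 2.21875]
midpoint 2.203125: f = -0.1801 < 0 → [2.203125, 2.21875]

2.203125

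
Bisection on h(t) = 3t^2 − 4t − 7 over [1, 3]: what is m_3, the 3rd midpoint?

midpoint 2: h = -3 < 0 → [2, 3]
midpoint 2.5: h = 1.75 > 0 → [2, 2.5]
midpoint 2.25: h = -0.8125 < 0 → [2.25, 2.5]

2.25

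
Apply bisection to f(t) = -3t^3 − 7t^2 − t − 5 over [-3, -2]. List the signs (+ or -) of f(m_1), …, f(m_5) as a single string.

t = -2.5 gives f = 0.625, positive; keep [-2.5, -2]
t = -2.25 gives f = -4.015625, negative; keep [-2.5, -2.25]
t = -2.375 gives f = -1.919922, negative; keep [-2.5, -2.375]
t = -2.4375 gives f = -0.7058, negative; keep [-2.5, -2.4375]
t = -2.46875 gives f = -0.0553, negative; keep [-2.5, -2.46875]

+----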